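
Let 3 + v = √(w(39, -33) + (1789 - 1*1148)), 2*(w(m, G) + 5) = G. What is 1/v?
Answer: 2/407 + √2478/1221 ≈ 0.045683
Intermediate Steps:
w(m, G) = -5 + G/2
v = -3 + √2478/2 (v = -3 + √((-5 + (½)*(-33)) + (1789 - 1*1148)) = -3 + √((-5 - 33/2) + (1789 - 1148)) = -3 + √(-43/2 + 641) = -3 + √(1239/2) = -3 + √2478/2 ≈ 21.890)
1/v = 1/(-3 + √2478/2)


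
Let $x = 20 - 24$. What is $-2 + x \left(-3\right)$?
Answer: $10$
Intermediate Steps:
$x = -4$
$-2 + x \left(-3\right) = -2 - -12 = -2 + 12 = 10$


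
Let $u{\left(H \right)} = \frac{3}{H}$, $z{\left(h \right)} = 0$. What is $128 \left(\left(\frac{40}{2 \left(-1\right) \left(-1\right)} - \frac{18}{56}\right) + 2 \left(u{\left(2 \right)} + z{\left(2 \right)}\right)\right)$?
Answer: $\frac{20320}{7} \approx 2902.9$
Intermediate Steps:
$128 \left(\left(\frac{40}{2 \left(-1\right) \left(-1\right)} - \frac{18}{56}\right) + 2 \left(u{\left(2 \right)} + z{\left(2 \right)}\right)\right) = 128 \left(\left(\frac{40}{2 \left(-1\right) \left(-1\right)} - \frac{18}{56}\right) + 2 \left(\frac{3}{2} + 0\right)\right) = 128 \left(\left(\frac{40}{\left(-2\right) \left(-1\right)} - \frac{9}{28}\right) + 2 \left(3 \cdot \frac{1}{2} + 0\right)\right) = 128 \left(\left(\frac{40}{2} - \frac{9}{28}\right) + 2 \left(\frac{3}{2} + 0\right)\right) = 128 \left(\left(40 \cdot \frac{1}{2} - \frac{9}{28}\right) + 2 \cdot \frac{3}{2}\right) = 128 \left(\left(20 - \frac{9}{28}\right) + 3\right) = 128 \left(\frac{551}{28} + 3\right) = 128 \cdot \frac{635}{28} = \frac{20320}{7}$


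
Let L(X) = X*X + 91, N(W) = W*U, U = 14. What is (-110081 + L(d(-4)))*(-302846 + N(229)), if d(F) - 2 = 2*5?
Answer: 32914255440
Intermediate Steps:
N(W) = 14*W (N(W) = W*14 = 14*W)
d(F) = 12 (d(F) = 2 + 2*5 = 2 + 10 = 12)
L(X) = 91 + X² (L(X) = X² + 91 = 91 + X²)
(-110081 + L(d(-4)))*(-302846 + N(229)) = (-110081 + (91 + 12²))*(-302846 + 14*229) = (-110081 + (91 + 144))*(-302846 + 3206) = (-110081 + 235)*(-299640) = -109846*(-299640) = 32914255440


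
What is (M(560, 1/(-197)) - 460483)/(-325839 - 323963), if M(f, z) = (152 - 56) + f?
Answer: 459827/649802 ≈ 0.70764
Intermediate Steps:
M(f, z) = 96 + f
(M(560, 1/(-197)) - 460483)/(-325839 - 323963) = ((96 + 560) - 460483)/(-325839 - 323963) = (656 - 460483)/(-649802) = -459827*(-1/649802) = 459827/649802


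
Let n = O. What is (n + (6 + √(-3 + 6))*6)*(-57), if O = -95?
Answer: 3363 - 342*√3 ≈ 2770.6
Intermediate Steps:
n = -95
(n + (6 + √(-3 + 6))*6)*(-57) = (-95 + (6 + √(-3 + 6))*6)*(-57) = (-95 + (6 + √3)*6)*(-57) = (-95 + (36 + 6*√3))*(-57) = (-59 + 6*√3)*(-57) = 3363 - 342*√3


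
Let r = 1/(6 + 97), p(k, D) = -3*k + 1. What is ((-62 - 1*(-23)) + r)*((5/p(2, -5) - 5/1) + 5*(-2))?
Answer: 64256/103 ≈ 623.84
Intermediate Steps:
p(k, D) = 1 - 3*k
r = 1/103 ≈ 0.0097087
((-62 - 1*(-23)) + r)*((5/p(2, -5) - 5/1) + 5*(-2)) = ((-62 - 1*(-23)) + 1/103)*((5/(1 - 3*2) - 5/1) + 5*(-2)) = ((-62 + 23) + 1/103)*((5/(1 - 6) - 5*1) - 10) = (-39 + 1/103)*((5/(-5) - 5) - 10) = -4016*((5*(-⅕) - 5) - 10)/103 = -4016*((-1 - 5) - 10)/103 = -4016*(-6 - 10)/103 = -4016/103*(-16) = 64256/103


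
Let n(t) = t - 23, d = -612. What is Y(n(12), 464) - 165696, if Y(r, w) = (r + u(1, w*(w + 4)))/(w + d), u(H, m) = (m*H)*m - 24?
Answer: -47179514077/148 ≈ -3.1878e+8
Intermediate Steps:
u(H, m) = -24 + H*m² (u(H, m) = (H*m)*m - 24 = H*m² - 24 = -24 + H*m²)
n(t) = -23 + t
Y(r, w) = (-24 + r + w²*(4 + w)²)/(-612 + w) (Y(r, w) = (r + (-24 + 1*(w*(w + 4))²))/(w - 612) = (r + (-24 + 1*(w*(4 + w))²))/(-612 + w) = (r + (-24 + 1*(w²*(4 + w)²)))/(-612 + w) = (r + (-24 + w²*(4 + w)²))/(-612 + w) = (-24 + r + w²*(4 + w)²)/(-612 + w))
Y(n(12), 464) - 165696 = (-24 + (-23 + 12) + 464²*(4 + 464)²)/(-612 + 464) - 165696 = (-24 - 11 + 215296*468²)/(-148) - 165696 = -(-24 - 11 + 215296*219024)/148 - 165696 = -(-24 - 11 + 47154991104)/148 - 165696 = -1/148*47154991069 - 165696 = -47154991069/148 - 165696 = -47179514077/148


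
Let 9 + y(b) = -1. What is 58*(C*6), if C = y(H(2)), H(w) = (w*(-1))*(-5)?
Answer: -3480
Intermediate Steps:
H(w) = 5*w (H(w) = -w*(-5) = 5*w)
y(b) = -10 (y(b) = -9 - 1 = -10)
C = -10
58*(C*6) = 58*(-10*6) = 58*(-60) = -3480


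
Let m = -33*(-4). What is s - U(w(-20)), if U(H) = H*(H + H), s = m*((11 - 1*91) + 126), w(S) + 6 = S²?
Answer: -304400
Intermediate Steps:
w(S) = -6 + S²
m = 132
s = 6072 (s = 132*((11 - 1*91) + 126) = 132*((11 - 91) + 126) = 132*(-80 + 126) = 132*46 = 6072)
U(H) = 2*H² (U(H) = H*(2*H) = 2*H²)
s - U(w(-20)) = 6072 - 2*(-6 + (-20)²)² = 6072 - 2*(-6 + 400)² = 6072 - 2*394² = 6072 - 2*155236 = 6072 - 1*310472 = 6072 - 310472 = -304400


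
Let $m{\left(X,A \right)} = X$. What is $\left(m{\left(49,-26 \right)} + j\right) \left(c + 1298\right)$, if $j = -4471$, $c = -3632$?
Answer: $10320948$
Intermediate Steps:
$\left(m{\left(49,-26 \right)} + j\right) \left(c + 1298\right) = \left(49 - 4471\right) \left(-3632 + 1298\right) = \left(-4422\right) \left(-2334\right) = 10320948$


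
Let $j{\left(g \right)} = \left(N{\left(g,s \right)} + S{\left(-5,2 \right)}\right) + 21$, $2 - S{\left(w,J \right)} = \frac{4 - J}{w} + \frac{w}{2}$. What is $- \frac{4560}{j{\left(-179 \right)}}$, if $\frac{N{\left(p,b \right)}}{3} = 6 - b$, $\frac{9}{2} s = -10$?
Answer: $- \frac{136800}{1517} \approx -90.178$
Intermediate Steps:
$s = - \frac{20}{9}$ ($s = \frac{2}{9} \left(-10\right) = - \frac{20}{9} \approx -2.2222$)
$N{\left(p,b \right)} = 18 - 3 b$ ($N{\left(p,b \right)} = 3 \left(6 - b\right) = 18 - 3 b$)
$S{\left(w,J \right)} = 2 - \frac{w}{2} - \frac{4 - J}{w}$ ($S{\left(w,J \right)} = 2 - \left(\frac{4 - J}{w} + \frac{w}{2}\right) = 2 - \left(\frac{w}{2} + \frac{4 - J}{w}\right) = 2 - \frac{w}{2} - \frac{4 - J}{w}$)
$j{\left(g \right)} = \frac{1517}{30}$ ($j{\left(g \right)} = \left(\left(18 - - \frac{20}{3}\right) + \frac{-4 + 2 - - \frac{5 \left(-4 - 5\right)}{2}}{-5}\right) + 21 = \left(\left(18 + \frac{20}{3}\right) - \frac{-4 + 2 - \left(- \frac{5}{2}\right) \left(-9\right)}{5}\right) + 21 = \left(\frac{74}{3} - \frac{-4 + 2 - \frac{45}{2}}{5}\right) + 21 = \left(\frac{74}{3} - - \frac{49}{10}\right) + 21 = \left(\frac{74}{3} + \frac{49}{10}\right) + 21 = \frac{887}{30} + 21 = \frac{1517}{30}$)
$- \frac{4560}{j{\left(-179 \right)}} = - \frac{4560}{\frac{1517}{30}} = \left(-4560\right) \frac{30}{1517} = - \frac{136800}{1517}$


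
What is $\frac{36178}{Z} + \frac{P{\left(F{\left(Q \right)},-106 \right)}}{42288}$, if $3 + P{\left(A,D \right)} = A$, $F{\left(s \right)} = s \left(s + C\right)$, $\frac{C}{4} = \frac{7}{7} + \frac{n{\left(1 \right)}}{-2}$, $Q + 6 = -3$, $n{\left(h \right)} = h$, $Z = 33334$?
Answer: $\frac{63828971}{58734508} \approx 1.0867$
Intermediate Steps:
$Q = -9$ ($Q = -6 - 3 = -9$)
$C = 2$ ($C = 4 \left(\frac{7}{7} + 1 \frac{1}{-2}\right) = 4 \left(7 \cdot \frac{1}{7} + 1 \left(- \frac{1}{2}\right)\right) = 4 \left(1 - \frac{1}{2}\right) = 4 \cdot \frac{1}{2} = 2$)
$F{\left(s \right)} = s \left(2 + s\right)$ ($F{\left(s \right)} = s \left(s + 2\right) = s \left(2 + s\right)$)
$P{\left(A,D \right)} = -3 + A$
$\frac{36178}{Z} + \frac{P{\left(F{\left(Q \right)},-106 \right)}}{42288} = \frac{36178}{33334} + \frac{-3 - 9 \left(2 - 9\right)}{42288} = 36178 \cdot \frac{1}{33334} + \left(-3 - -63\right) \frac{1}{42288} = \frac{18089}{16667} + \left(-3 + 63\right) \frac{1}{42288} = \frac{18089}{16667} + 60 \cdot \frac{1}{42288} = \frac{18089}{16667} + \frac{5}{3524} = \frac{63828971}{58734508}$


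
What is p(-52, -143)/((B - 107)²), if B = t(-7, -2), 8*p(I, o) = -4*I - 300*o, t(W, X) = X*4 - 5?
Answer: 10777/28800 ≈ 0.37420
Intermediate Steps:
t(W, X) = -5 + 4*X (t(W, X) = 4*X - 5 = -5 + 4*X)
p(I, o) = -75*o/2 - I/2 (p(I, o) = (-4*I - 300*o)/8 = (-300*o - 4*I)/8 = -75*o/2 - I/2)
B = -13 (B = -5 + 4*(-2) = -5 - 8 = -13)
p(-52, -143)/((B - 107)²) = (-75/2*(-143) - ½*(-52))/((-13 - 107)²) = (10725/2 + 26)/((-120)²) = (10777/2)/14400 = (10777/2)*(1/14400) = 10777/28800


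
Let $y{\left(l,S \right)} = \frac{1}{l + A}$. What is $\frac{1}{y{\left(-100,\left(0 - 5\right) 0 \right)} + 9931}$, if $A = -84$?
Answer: $\frac{184}{1827303} \approx 0.00010069$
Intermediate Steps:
$y{\left(l,S \right)} = \frac{1}{-84 + l}$ ($y{\left(l,S \right)} = \frac{1}{l - 84} = \frac{1}{-84 + l}$)
$\frac{1}{y{\left(-100,\left(0 - 5\right) 0 \right)} + 9931} = \frac{1}{\frac{1}{-84 - 100} + 9931} = \frac{1}{\frac{1}{-184} + 9931} = \frac{1}{- \frac{1}{184} + 9931} = \frac{1}{\frac{1827303}{184}} = \frac{184}{1827303}$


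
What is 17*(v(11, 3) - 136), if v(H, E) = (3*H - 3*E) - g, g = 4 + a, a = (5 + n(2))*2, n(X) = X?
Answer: -2210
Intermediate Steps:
a = 14 (a = (5 + 2)*2 = 7*2 = 14)
g = 18 (g = 4 + 14 = 18)
v(H, E) = -18 - 3*E + 3*H (v(H, E) = (3*H - 3*E) - 1*18 = (-3*E + 3*H) - 18 = -18 - 3*E + 3*H)
17*(v(11, 3) - 136) = 17*((-18 - 3*3 + 3*11) - 136) = 17*((-18 - 9 + 33) - 136) = 17*(6 - 136) = 17*(-130) = -2210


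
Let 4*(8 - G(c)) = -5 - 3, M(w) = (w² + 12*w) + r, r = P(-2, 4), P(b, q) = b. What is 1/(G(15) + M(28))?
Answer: 1/1128 ≈ 0.00088653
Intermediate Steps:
r = -2
M(w) = -2 + w² + 12*w (M(w) = (w² + 12*w) - 2 = -2 + w² + 12*w)
G(c) = 10 (G(c) = 8 - (-5 - 3)/4 = 8 - ¼*(-8) = 8 + 2 = 10)
1/(G(15) + M(28)) = 1/(10 + (-2 + 28² + 12*28)) = 1/(10 + (-2 + 784 + 336)) = 1/(10 + 1118) = 1/1128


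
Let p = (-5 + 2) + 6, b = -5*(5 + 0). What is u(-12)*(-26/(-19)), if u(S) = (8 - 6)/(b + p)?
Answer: -26/209 ≈ -0.12440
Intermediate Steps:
b = -25 (b = -5*5 = -25)
p = 3 (p = -3 + 6 = 3)
u(S) = -1/11 (u(S) = (8 - 6)/(-25 + 3) = 2/(-22) = 2*(-1/22) = -1/11)
u(-12)*(-26/(-19)) = -(-26)/(11*(-19)) = -(-26)*(-1)/(11*19) = -1/11*26/19 = -26/209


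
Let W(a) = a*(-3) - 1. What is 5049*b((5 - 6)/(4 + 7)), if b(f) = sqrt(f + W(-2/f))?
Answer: 1377*I*sqrt(902) ≈ 41356.0*I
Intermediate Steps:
W(a) = -1 - 3*a (W(a) = -3*a - 1 = -1 - 3*a)
b(f) = sqrt(-1 + f + 6/f) (b(f) = sqrt(f + (-1 - (-6)/f)) = sqrt(f + (-1 + 6/f)) = sqrt(-1 + f + 6/f))
5049*b((5 - 6)/(4 + 7)) = 5049*sqrt(-1 + (5 - 6)/(4 + 7) + 6/(((5 - 6)/(4 + 7)))) = 5049*sqrt(-1 - 1/11 + 6/((-1/11))) = 5049*sqrt(-1 - 1*1/11 + 6/((-1*1/11))) = 5049*sqrt(-1 - 1/11 + 6/(-1/11)) = 5049*sqrt(-1 - 1/11 + 6*(-11)) = 5049*sqrt(-1 - 1/11 - 66) = 5049*sqrt(-738/11) = 5049*(3*I*sqrt(902)/11) = 1377*I*sqrt(902)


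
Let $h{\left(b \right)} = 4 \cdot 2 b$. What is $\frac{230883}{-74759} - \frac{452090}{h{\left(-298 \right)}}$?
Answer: $\frac{16623685619}{89112728} \approx 186.55$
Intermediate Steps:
$h{\left(b \right)} = 8 b$
$\frac{230883}{-74759} - \frac{452090}{h{\left(-298 \right)}} = \frac{230883}{-74759} - \frac{452090}{8 \left(-298\right)} = 230883 \left(- \frac{1}{74759}\right) - \frac{452090}{-2384} = - \frac{230883}{74759} - - \frac{226045}{1192} = - \frac{230883}{74759} + \frac{226045}{1192} = \frac{16623685619}{89112728}$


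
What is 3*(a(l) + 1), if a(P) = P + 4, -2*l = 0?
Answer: 15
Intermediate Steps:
l = 0 (l = -½*0 = 0)
a(P) = 4 + P
3*(a(l) + 1) = 3*((4 + 0) + 1) = 3*(4 + 1) = 3*5 = 15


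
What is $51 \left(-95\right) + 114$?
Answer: $-4731$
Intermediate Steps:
$51 \left(-95\right) + 114 = -4845 + 114 = -4731$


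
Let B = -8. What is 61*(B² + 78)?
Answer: 8662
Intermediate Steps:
61*(B² + 78) = 61*((-8)² + 78) = 61*(64 + 78) = 61*142 = 8662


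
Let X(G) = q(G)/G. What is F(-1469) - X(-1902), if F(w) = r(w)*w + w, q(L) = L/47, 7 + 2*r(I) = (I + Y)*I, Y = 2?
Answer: -74394453888/47 ≈ -1.5829e+9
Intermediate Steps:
r(I) = -7/2 + I*(2 + I)/2 (r(I) = -7/2 + ((I + 2)*I)/2 = -7/2 + ((2 + I)*I)/2 = -7/2 + (I*(2 + I))/2 = -7/2 + I*(2 + I)/2)
q(L) = L/47 (q(L) = L*(1/47) = L/47)
F(w) = w + w*(-7/2 + w + w²/2) (F(w) = (-7/2 + w + w²/2)*w + w = w*(-7/2 + w + w²/2) + w = w + w*(-7/2 + w + w²/2))
X(G) = 1/47 (X(G) = (G/47)/G = 1/47)
F(-1469) - X(-1902) = (½)*(-1469)*(-5 + (-1469)² + 2*(-1469)) - 1*1/47 = (½)*(-1469)*(-5 + 2157961 - 2938) - 1/47 = (½)*(-1469)*2155018 - 1/47 = -1582860721 - 1/47 = -74394453888/47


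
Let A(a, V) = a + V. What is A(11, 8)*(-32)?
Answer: -608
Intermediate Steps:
A(a, V) = V + a
A(11, 8)*(-32) = (8 + 11)*(-32) = 19*(-32) = -608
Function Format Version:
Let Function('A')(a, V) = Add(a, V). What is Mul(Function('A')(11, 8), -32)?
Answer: -608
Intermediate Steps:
Function('A')(a, V) = Add(V, a)
Mul(Function('A')(11, 8), -32) = Mul(Add(8, 11), -32) = Mul(19, -32) = -608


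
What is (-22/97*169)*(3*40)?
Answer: -446160/97 ≈ -4599.6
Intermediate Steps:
(-22/97*169)*(3*40) = (-22*1/97*169)*120 = -22/97*169*120 = -3718/97*120 = -446160/97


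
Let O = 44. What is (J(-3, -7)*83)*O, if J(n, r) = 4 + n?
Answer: 3652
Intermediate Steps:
(J(-3, -7)*83)*O = ((4 - 3)*83)*44 = (1*83)*44 = 83*44 = 3652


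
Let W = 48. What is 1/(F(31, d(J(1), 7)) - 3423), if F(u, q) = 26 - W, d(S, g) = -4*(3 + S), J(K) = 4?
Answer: -1/3445 ≈ -0.00029028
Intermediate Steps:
d(S, g) = -12 - 4*S
F(u, q) = -22 (F(u, q) = 26 - 1*48 = 26 - 48 = -22)
1/(F(31, d(J(1), 7)) - 3423) = 1/(-22 - 3423) = 1/(-3445) = -1/3445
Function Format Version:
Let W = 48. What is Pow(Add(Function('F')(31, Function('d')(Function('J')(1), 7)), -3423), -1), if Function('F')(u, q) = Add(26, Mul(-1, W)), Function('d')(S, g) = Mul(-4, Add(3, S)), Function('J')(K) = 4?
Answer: Rational(-1, 3445) ≈ -0.00029028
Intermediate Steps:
Function('d')(S, g) = Add(-12, Mul(-4, S))
Function('F')(u, q) = -22 (Function('F')(u, q) = Add(26, Mul(-1, 48)) = Add(26, -48) = -22)
Pow(Add(Function('F')(31, Function('d')(Function('J')(1), 7)), -3423), -1) = Pow(Add(-22, -3423), -1) = Pow(-3445, -1) = Rational(-1, 3445)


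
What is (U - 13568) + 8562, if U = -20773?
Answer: -25779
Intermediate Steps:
(U - 13568) + 8562 = (-20773 - 13568) + 8562 = -34341 + 8562 = -25779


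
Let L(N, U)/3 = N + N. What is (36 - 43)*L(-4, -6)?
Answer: 168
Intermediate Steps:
L(N, U) = 6*N (L(N, U) = 3*(N + N) = 3*(2*N) = 6*N)
(36 - 43)*L(-4, -6) = (36 - 43)*(6*(-4)) = -7*(-24) = 168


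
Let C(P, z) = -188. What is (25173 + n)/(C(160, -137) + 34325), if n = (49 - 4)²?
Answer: 3022/3793 ≈ 0.79673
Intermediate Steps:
n = 2025 (n = 45² = 2025)
(25173 + n)/(C(160, -137) + 34325) = (25173 + 2025)/(-188 + 34325) = 27198/34137 = 27198*(1/34137) = 3022/3793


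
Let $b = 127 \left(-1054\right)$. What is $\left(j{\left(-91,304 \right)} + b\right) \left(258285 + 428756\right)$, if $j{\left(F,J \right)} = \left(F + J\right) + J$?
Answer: $-91610733981$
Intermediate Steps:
$b = -133858$
$j{\left(F,J \right)} = F + 2 J$
$\left(j{\left(-91,304 \right)} + b\right) \left(258285 + 428756\right) = \left(\left(-91 + 2 \cdot 304\right) - 133858\right) \left(258285 + 428756\right) = \left(\left(-91 + 608\right) - 133858\right) 687041 = \left(517 - 133858\right) 687041 = \left(-133341\right) 687041 = -91610733981$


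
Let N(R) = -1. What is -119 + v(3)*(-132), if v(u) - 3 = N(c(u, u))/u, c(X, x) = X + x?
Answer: -471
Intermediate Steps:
v(u) = 3 - 1/u
-119 + v(3)*(-132) = -119 + (3 - 1/3)*(-132) = -119 + (3 - 1*⅓)*(-132) = -119 + (3 - ⅓)*(-132) = -119 + (8/3)*(-132) = -119 - 352 = -471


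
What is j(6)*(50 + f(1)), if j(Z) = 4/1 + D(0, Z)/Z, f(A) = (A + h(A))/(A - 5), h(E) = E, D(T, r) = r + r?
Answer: 297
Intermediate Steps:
D(T, r) = 2*r
f(A) = 2*A/(-5 + A) (f(A) = (A + A)/(A - 5) = (2*A)/(-5 + A) = 2*A/(-5 + A))
j(Z) = 6 (j(Z) = 4/1 + (2*Z)/Z = 4*1 + 2 = 4 + 2 = 6)
j(6)*(50 + f(1)) = 6*(50 + 2*1/(-5 + 1)) = 6*(50 + 2*1/(-4)) = 6*(50 + 2*1*(-¼)) = 6*(50 - ½) = 6*(99/2) = 297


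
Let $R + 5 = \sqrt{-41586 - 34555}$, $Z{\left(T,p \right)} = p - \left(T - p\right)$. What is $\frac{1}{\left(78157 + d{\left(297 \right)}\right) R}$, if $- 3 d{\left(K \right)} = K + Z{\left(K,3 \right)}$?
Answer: $- \frac{1}{1190550746} - \frac{i \sqrt{76141}}{5952753730} \approx -8.3995 \cdot 10^{-10} - 4.6354 \cdot 10^{-8} i$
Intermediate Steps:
$Z{\left(T,p \right)} = - T + 2 p$
$R = -5 + i \sqrt{76141}$ ($R = -5 + \sqrt{-41586 - 34555} = -5 + \sqrt{-76141} = -5 + i \sqrt{76141} \approx -5.0 + 275.94 i$)
$d{\left(K \right)} = -2$ ($d{\left(K \right)} = - \frac{K - \left(-6 + K\right)}{3} = \left(- \frac{1}{3}\right) 6 = -2$)
$\frac{1}{\left(78157 + d{\left(297 \right)}\right) R} = \frac{1}{\left(78157 - 2\right) \left(-5 + i \sqrt{76141}\right)} = \frac{1}{78155 \left(-5 + i \sqrt{76141}\right)}$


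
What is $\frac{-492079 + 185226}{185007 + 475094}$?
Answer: $- \frac{306853}{660101} \approx -0.46486$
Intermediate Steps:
$\frac{-492079 + 185226}{185007 + 475094} = - \frac{306853}{660101}$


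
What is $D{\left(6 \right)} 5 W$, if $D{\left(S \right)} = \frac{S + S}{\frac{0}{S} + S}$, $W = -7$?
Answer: $-70$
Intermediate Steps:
$D{\left(S \right)} = 2$ ($D{\left(S \right)} = \frac{2 S}{0 + S} = \frac{2 S}{S} = 2$)
$D{\left(6 \right)} 5 W = 2 \cdot 5 \left(-7\right) = 10 \left(-7\right) = -70$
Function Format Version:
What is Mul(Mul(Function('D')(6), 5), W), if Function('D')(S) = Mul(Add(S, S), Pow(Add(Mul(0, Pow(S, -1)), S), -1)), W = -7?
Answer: -70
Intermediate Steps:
Function('D')(S) = 2 (Function('D')(S) = Mul(Mul(2, S), Pow(Add(0, S), -1)) = Mul(Mul(2, S), Pow(S, -1)) = 2)
Mul(Mul(Function('D')(6), 5), W) = Mul(Mul(2, 5), -7) = Mul(10, -7) = -70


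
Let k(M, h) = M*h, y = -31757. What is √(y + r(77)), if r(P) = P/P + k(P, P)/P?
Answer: I*√31679 ≈ 177.99*I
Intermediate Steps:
r(P) = 1 + P (r(P) = P/P + (P*P)/P = 1 + P²/P = 1 + P)
√(y + r(77)) = √(-31757 + (1 + 77)) = √(-31757 + 78) = √(-31679) = I*√31679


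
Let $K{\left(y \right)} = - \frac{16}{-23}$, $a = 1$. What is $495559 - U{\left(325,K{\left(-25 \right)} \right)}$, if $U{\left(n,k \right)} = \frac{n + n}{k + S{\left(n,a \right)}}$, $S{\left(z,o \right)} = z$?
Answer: $\frac{3712217519}{7491} \approx 4.9556 \cdot 10^{5}$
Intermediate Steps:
$K{\left(y \right)} = \frac{16}{23}$ ($K{\left(y \right)} = \left(-16\right) \left(- \frac{1}{23}\right) = \frac{16}{23}$)
$U{\left(n,k \right)} = \frac{2 n}{k + n}$ ($U{\left(n,k \right)} = \frac{n + n}{k + n} = \frac{2 n}{k + n}$)
$495559 - U{\left(325,K{\left(-25 \right)} \right)} = 495559 - 2 \cdot 325 \frac{1}{\frac{16}{23} + 325} = 495559 - 2 \cdot 325 \frac{1}{\frac{7491}{23}} = 495559 - 2 \cdot 325 \cdot \frac{23}{7491} = 495559 - \frac{14950}{7491} = \frac{3712217519}{7491}$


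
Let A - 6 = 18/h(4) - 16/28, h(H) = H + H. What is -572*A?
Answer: -30745/7 ≈ -4392.1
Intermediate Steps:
h(H) = 2*H
A = 215/28 (A = 6 + (18/((2*4)) - 16/28) = 6 + (18/8 - 16*1/28) = 6 + (18*(⅛) - 4/7) = 6 + (9/4 - 4/7) = 6 + 47/28 = 215/28 ≈ 7.6786)
-572*A = -572*215/28 = -30745/7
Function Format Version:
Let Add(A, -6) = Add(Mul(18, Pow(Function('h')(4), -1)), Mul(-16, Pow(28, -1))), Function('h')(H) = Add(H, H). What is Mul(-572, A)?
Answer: Rational(-30745, 7) ≈ -4392.1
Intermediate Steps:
Function('h')(H) = Mul(2, H)
A = Rational(215, 28) (A = Add(6, Add(Mul(18, Pow(Mul(2, 4), -1)), Mul(-16, Pow(28, -1)))) = Add(6, Add(Mul(18, Pow(8, -1)), Mul(-16, Rational(1, 28)))) = Add(6, Add(Mul(18, Rational(1, 8)), Rational(-4, 7))) = Add(6, Add(Rational(9, 4), Rational(-4, 7))) = Add(6, Rational(47, 28)) = Rational(215, 28) ≈ 7.6786)
Mul(-572, A) = Mul(-572, Rational(215, 28)) = Rational(-30745, 7)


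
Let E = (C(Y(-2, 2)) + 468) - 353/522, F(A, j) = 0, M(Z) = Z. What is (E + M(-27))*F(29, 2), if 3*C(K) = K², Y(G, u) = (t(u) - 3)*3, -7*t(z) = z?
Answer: 0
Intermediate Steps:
t(z) = -z/7
Y(G, u) = -9 - 3*u/7 (Y(G, u) = (-u/7 - 3)*3 = (-3 - u/7)*3 = -9 - 3*u/7)
C(K) = K²/3
E = 12781621/25578 (E = ((-9 - 3/7*2)²/3 + 468) - 353/522 = ((-9 - 6/7)²/3 + 468) - 353*1/522 = ((-69/7)²/3 + 468) - 353/522 = ((⅓)*(4761/49) + 468) - 353/522 = (1587/49 + 468) - 353/522 = 24519/49 - 353/522 = 12781621/25578 ≈ 499.71)
(E + M(-27))*F(29, 2) = (12781621/25578 - 27)*0 = (12091015/25578)*0 = 0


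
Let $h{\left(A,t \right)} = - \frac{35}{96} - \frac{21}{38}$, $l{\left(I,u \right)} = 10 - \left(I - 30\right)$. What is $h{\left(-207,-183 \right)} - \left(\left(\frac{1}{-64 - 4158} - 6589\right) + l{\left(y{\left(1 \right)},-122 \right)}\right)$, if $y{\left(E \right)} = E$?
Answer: $\frac{25217008409}{3850464} \approx 6549.1$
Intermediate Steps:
$l{\left(I,u \right)} = 40 - I$ ($l{\left(I,u \right)} = 10 - \left(-30 + I\right) = 40 - I$)
$h{\left(A,t \right)} = - \frac{1673}{1824}$ ($h{\left(A,t \right)} = \left(-35\right) \frac{1}{96} - \frac{21}{38} = - \frac{35}{96} - \frac{21}{38} = - \frac{1673}{1824}$)
$h{\left(-207,-183 \right)} - \left(\left(\frac{1}{-64 - 4158} - 6589\right) + l{\left(y{\left(1 \right)},-122 \right)}\right) = - \frac{1673}{1824} - \left(\left(\frac{1}{-64 - 4158} - 6589\right) + \left(40 - 1\right)\right) = - \frac{1673}{1824} - \left(\left(\frac{1}{-4222} - 6589\right) + 39\right) = - \frac{1673}{1824} - \left(\left(- \frac{1}{4222} - 6589\right) + 39\right) = - \frac{1673}{1824} - \left(- \frac{27818759}{4222} + 39\right) = - \frac{1673}{1824} - - \frac{27654101}{4222} = - \frac{1673}{1824} + \frac{27654101}{4222} = \frac{25217008409}{3850464}$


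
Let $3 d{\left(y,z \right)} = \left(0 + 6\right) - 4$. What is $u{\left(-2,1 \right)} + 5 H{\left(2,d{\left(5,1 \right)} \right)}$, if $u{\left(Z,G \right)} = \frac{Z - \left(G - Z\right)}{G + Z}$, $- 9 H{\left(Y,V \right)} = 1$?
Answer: $\frac{40}{9} \approx 4.4444$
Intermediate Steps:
$d{\left(y,z \right)} = \frac{2}{3}$ ($d{\left(y,z \right)} = \frac{\left(0 + 6\right) - 4}{3} = \frac{6 - 4}{3} = \frac{1}{3} \cdot 2 = \frac{2}{3}$)
$H{\left(Y,V \right)} = - \frac{1}{9}$ ($H{\left(Y,V \right)} = \left(- \frac{1}{9}\right) 1 = - \frac{1}{9}$)
$u{\left(Z,G \right)} = \frac{- G + 2 Z}{G + Z}$
$u{\left(-2,1 \right)} + 5 H{\left(2,d{\left(5,1 \right)} \right)} = \frac{\left(-1\right) 1 + 2 \left(-2\right)}{1 - 2} + 5 \left(- \frac{1}{9}\right) = \frac{-1 - 4}{-1} - \frac{5}{9} = \left(-1\right) \left(-5\right) - \frac{5}{9} = 5 - \frac{5}{9} = \frac{40}{9}$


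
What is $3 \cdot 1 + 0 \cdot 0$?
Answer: $3$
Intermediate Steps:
$3 \cdot 1 + 0 \cdot 0 = 3 + 0 = 3$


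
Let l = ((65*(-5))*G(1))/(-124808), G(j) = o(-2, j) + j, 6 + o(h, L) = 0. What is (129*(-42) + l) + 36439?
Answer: 3871667343/124808 ≈ 31021.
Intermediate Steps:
o(h, L) = -6 (o(h, L) = -6 + 0 = -6)
G(j) = -6 + j
l = -1625/124808 (l = ((65*(-5))*(-6 + 1))/(-124808) = -325*(-5)*(-1/124808) = 1625*(-1/124808) = -1625/124808 ≈ -0.013020)
(129*(-42) + l) + 36439 = (129*(-42) - 1625/124808) + 36439 = (-5418 - 1625/124808) + 36439 = -676211369/124808 + 36439 = 3871667343/124808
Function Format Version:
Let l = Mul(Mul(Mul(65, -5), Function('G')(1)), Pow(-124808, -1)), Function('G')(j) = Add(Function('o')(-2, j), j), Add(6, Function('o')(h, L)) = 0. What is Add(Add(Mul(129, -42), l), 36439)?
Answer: Rational(3871667343, 124808) ≈ 31021.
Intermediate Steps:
Function('o')(h, L) = -6 (Function('o')(h, L) = Add(-6, 0) = -6)
Function('G')(j) = Add(-6, j)
l = Rational(-1625, 124808) (l = Mul(Mul(Mul(65, -5), Add(-6, 1)), Pow(-124808, -1)) = Mul(Mul(-325, -5), Rational(-1, 124808)) = Mul(1625, Rational(-1, 124808)) = Rational(-1625, 124808) ≈ -0.013020)
Add(Add(Mul(129, -42), l), 36439) = Add(Add(Mul(129, -42), Rational(-1625, 124808)), 36439) = Add(Add(-5418, Rational(-1625, 124808)), 36439) = Add(Rational(-676211369, 124808), 36439) = Rational(3871667343, 124808)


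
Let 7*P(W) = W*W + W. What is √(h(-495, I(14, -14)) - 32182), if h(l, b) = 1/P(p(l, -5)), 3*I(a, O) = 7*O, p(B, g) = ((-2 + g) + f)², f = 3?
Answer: I*√148809449/68 ≈ 179.39*I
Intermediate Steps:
p(B, g) = (1 + g)² (p(B, g) = ((-2 + g) + 3)² = (1 + g)²)
P(W) = W/7 + W²/7 (P(W) = (W*W + W)/7 = (W² + W)/7 = (W + W²)/7 = W/7 + W²/7)
I(a, O) = 7*O/3 (I(a, O) = (7*O)/3 = 7*O/3)
h(l, b) = 7/272 (h(l, b) = 1/((1 - 5)²*(1 + (1 - 5)²)/7) = 1/((⅐)*(-4)²*(1 + (-4)²)) = 1/((⅐)*16*(1 + 16)) = 1/((⅐)*16*17) = 1/(272/7) = 7/272)
√(h(-495, I(14, -14)) - 32182) = √(7/272 - 32182) = √(-8753497/272) = I*√148809449/68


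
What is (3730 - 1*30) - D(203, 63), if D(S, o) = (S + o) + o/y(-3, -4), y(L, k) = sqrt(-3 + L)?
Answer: 3434 + 21*I*sqrt(6)/2 ≈ 3434.0 + 25.72*I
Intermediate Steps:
D(S, o) = S + o - I*o*sqrt(6)/6 (D(S, o) = (S + o) + o/(sqrt(-3 - 3)) = (S + o) + o/(sqrt(-6)) = (S + o) + o/((I*sqrt(6))) = (S + o) + o*(-I*sqrt(6)/6) = (S + o) - I*o*sqrt(6)/6 = S + o - I*o*sqrt(6)/6)
(3730 - 1*30) - D(203, 63) = (3730 - 1*30) - (203 + 63 - 1/6*I*63*sqrt(6)) = (3730 - 30) - (203 + 63 - 21*I*sqrt(6)/2) = 3700 - (266 - 21*I*sqrt(6)/2) = 3700 + (-266 + 21*I*sqrt(6)/2) = 3434 + 21*I*sqrt(6)/2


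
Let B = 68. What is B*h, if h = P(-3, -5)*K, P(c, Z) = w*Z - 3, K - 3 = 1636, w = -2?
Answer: 780164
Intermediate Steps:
K = 1639 (K = 3 + 1636 = 1639)
P(c, Z) = -3 - 2*Z (P(c, Z) = -2*Z - 3 = -3 - 2*Z)
h = 11473 (h = (-3 - 2*(-5))*1639 = (-3 + 10)*1639 = 7*1639 = 11473)
B*h = 68*11473 = 780164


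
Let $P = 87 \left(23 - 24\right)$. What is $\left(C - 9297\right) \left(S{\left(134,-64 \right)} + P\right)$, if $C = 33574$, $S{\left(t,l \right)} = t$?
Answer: $1141019$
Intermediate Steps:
$P = -87$ ($P = 87 \left(-1\right) = -87$)
$\left(C - 9297\right) \left(S{\left(134,-64 \right)} + P\right) = \left(33574 - 9297\right) \left(134 - 87\right) = 24277 \cdot 47 = 1141019$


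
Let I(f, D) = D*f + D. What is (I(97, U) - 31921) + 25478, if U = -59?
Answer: -12225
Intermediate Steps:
I(f, D) = D + D*f
(I(97, U) - 31921) + 25478 = (-59*(1 + 97) - 31921) + 25478 = (-59*98 - 31921) + 25478 = (-5782 - 31921) + 25478 = -37703 + 25478 = -12225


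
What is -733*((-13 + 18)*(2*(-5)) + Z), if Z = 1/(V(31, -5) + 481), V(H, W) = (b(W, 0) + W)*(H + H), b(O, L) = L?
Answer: 6266417/171 ≈ 36646.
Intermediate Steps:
V(H, W) = 2*H*W (V(H, W) = (0 + W)*(H + H) = W*(2*H) = 2*H*W)
Z = 1/171 (Z = 1/(2*31*(-5) + 481) = 1/(-310 + 481) = 1/171 ≈ 0.0058480)
-733*((-13 + 18)*(2*(-5)) + Z) = -733*((-13 + 18)*(2*(-5)) + 1/171) = -733*(5*(-10) + 1/171) = -733*(-50 + 1/171) = -733*(-8549/171) = 6266417/171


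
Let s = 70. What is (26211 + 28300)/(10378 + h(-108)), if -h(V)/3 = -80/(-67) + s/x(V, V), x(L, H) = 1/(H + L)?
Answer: 3652237/3734206 ≈ 0.97805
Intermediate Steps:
h(V) = -240/67 - 420*V (h(V) = -3*(-80/(-67) + 70/(1/(V + V))) = -3*(-80*(-1/67) + 70/(1/(2*V))) = -3*(80/67 + 70/((1/(2*V)))) = -3*(80/67 + 70*(2*V)) = -3*(80/67 + 140*V) = -240/67 - 420*V)
(26211 + 28300)/(10378 + h(-108)) = (26211 + 28300)/(10378 + (-240/67 - 420*(-108))) = 54511/(10378 + (-240/67 + 45360)) = 54511/(10378 + 3038880/67) = 54511/(3734206/67) = 54511*(67/3734206) = 3652237/3734206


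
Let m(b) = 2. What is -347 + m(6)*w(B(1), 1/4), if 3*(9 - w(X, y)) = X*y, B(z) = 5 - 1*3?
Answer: -988/3 ≈ -329.33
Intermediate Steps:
B(z) = 2 (B(z) = 5 - 3 = 2)
w(X, y) = 9 - X*y/3
-347 + m(6)*w(B(1), 1/4) = -347 + 2*(9 - ⅓*2/4) = -347 + 2*(9 - ⅓*2*¼) = -347 + 2*(9 - ⅙) = -347 + 2*(53/6) = -347 + 53/3 = -988/3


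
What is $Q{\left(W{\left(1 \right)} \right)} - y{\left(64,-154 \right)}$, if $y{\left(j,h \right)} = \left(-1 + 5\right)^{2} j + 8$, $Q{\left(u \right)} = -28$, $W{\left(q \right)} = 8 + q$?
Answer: $-1060$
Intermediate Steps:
$y{\left(j,h \right)} = 8 + 16 j$ ($y{\left(j,h \right)} = 4^{2} j + 8 = 16 j + 8 = 8 + 16 j$)
$Q{\left(W{\left(1 \right)} \right)} - y{\left(64,-154 \right)} = -28 - \left(8 + 16 \cdot 64\right) = -28 - \left(8 + 1024\right) = -28 - 1032 = -1060$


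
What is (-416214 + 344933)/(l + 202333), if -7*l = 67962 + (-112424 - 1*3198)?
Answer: -498967/1463991 ≈ -0.34083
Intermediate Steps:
l = 47660/7 (l = -(67962 + (-112424 - 1*3198))/7 = -(67962 + (-112424 - 3198))/7 = -(67962 - 115622)/7 = -⅐*(-47660) = 47660/7 ≈ 6808.6)
(-416214 + 344933)/(l + 202333) = (-416214 + 344933)/(47660/7 + 202333) = -71281/1463991/7 = -71281*7/1463991 = -498967/1463991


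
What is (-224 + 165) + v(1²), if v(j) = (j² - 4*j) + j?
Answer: -61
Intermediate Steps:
v(j) = j² - 3*j
(-224 + 165) + v(1²) = (-224 + 165) + 1²*(-3 + 1²) = -59 + 1*(-3 + 1) = -59 + 1*(-2) = -59 - 2 = -61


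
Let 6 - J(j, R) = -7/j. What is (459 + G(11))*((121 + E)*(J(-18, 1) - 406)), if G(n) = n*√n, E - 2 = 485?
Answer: -111737328 - 24100208*√11/9 ≈ -1.2062e+8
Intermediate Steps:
J(j, R) = 6 + 7/j (J(j, R) = 6 - (-7)/j = 6 + 7/j)
E = 487 (E = 2 + 485 = 487)
G(n) = n^(3/2)
(459 + G(11))*((121 + E)*(J(-18, 1) - 406)) = (459 + 11^(3/2))*((121 + 487)*((6 + 7/(-18)) - 406)) = (459 + 11*√11)*(608*((6 + 7*(-1/18)) - 406)) = (459 + 11*√11)*(608*((6 - 7/18) - 406)) = (459 + 11*√11)*(608*(101/18 - 406)) = (459 + 11*√11)*(608*(-7207/18)) = (459 + 11*√11)*(-2190928/9) = -111737328 - 24100208*√11/9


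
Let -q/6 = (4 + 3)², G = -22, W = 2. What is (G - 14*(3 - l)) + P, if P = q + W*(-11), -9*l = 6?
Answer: -1168/3 ≈ -389.33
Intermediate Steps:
l = -⅔ (l = -⅑*6 = -⅔ ≈ -0.66667)
q = -294 (q = -6*(4 + 3)² = -6*7² = -6*49 = -294)
P = -316 (P = -294 + 2*(-11) = -294 - 22 = -316)
(G - 14*(3 - l)) + P = (-22 - 14*(3 - 1*(-⅔))) - 316 = (-22 - 14*(3 + ⅔)) - 316 = (-22 - 14*11/3) - 316 = (-22 - 154/3) - 316 = -220/3 - 316 = -1168/3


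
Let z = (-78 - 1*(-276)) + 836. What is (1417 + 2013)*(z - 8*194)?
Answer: -1776740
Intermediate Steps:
z = 1034 (z = (-78 + 276) + 836 = 198 + 836 = 1034)
(1417 + 2013)*(z - 8*194) = (1417 + 2013)*(1034 - 8*194) = 3430*(1034 - 1552) = 3430*(-518) = -1776740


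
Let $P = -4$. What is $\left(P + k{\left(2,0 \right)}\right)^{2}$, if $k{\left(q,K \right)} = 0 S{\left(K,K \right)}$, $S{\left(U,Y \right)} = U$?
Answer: $16$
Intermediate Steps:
$k{\left(q,K \right)} = 0$ ($k{\left(q,K \right)} = 0 K = 0$)
$\left(P + k{\left(2,0 \right)}\right)^{2} = \left(-4 + 0\right)^{2} = \left(-4\right)^{2} = 16$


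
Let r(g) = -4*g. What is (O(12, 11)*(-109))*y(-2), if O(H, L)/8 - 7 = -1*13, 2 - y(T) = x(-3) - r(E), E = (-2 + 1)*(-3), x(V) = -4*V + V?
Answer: -99408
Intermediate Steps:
x(V) = -3*V
E = 3 (E = -1*(-3) = 3)
y(T) = -19 (y(T) = 2 - (-3*(-3) - (-4)*3) = 2 - (9 - 1*(-12)) = 2 - (9 + 12) = 2 - 1*21 = 2 - 21 = -19)
O(H, L) = -48 (O(H, L) = 56 + 8*(-1*13) = 56 + 8*(-13) = 56 - 104 = -48)
(O(12, 11)*(-109))*y(-2) = -48*(-109)*(-19) = 5232*(-19) = -99408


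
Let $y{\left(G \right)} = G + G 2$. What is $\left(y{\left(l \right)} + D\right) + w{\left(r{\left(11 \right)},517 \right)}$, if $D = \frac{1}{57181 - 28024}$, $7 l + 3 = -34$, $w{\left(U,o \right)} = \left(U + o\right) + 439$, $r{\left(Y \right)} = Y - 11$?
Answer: $\frac{191882224}{204099} \approx 940.14$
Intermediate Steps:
$r{\left(Y \right)} = -11 + Y$
$w{\left(U,o \right)} = 439 + U + o$
$l = - \frac{37}{7}$ ($l = - \frac{3}{7} + \frac{1}{7} \left(-34\right) = - \frac{3}{7} - \frac{34}{7} = - \frac{37}{7} \approx -5.2857$)
$y{\left(G \right)} = 3 G$ ($y{\left(G \right)} = G + 2 G = 3 G$)
$D = \frac{1}{29157} \approx 3.4297 \cdot 10^{-5}$
$\left(y{\left(l \right)} + D\right) + w{\left(r{\left(11 \right)},517 \right)} = \left(3 \left(- \frac{37}{7}\right) + \frac{1}{29157}\right) + \left(439 + \left(-11 + 11\right) + 517\right) = \left(- \frac{111}{7} + \frac{1}{29157}\right) + \left(439 + 0 + 517\right) = - \frac{3236420}{204099} + 956 = \frac{191882224}{204099}$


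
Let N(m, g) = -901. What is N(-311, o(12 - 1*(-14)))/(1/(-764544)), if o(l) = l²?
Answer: 688854144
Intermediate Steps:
N(-311, o(12 - 1*(-14)))/(1/(-764544)) = -901/(1/(-764544)) = -901/(-1/764544) = -901*(-764544) = 688854144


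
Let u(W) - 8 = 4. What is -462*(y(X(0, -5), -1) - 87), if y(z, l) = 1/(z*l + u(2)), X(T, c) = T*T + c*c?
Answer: 522984/13 ≈ 40230.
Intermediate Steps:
X(T, c) = T**2 + c**2
u(W) = 12 (u(W) = 8 + 4 = 12)
y(z, l) = 1/(12 + l*z) (y(z, l) = 1/(z*l + 12) = 1/(l*z + 12) = 1/(12 + l*z))
-462*(y(X(0, -5), -1) - 87) = -462*(1/(12 - (0**2 + (-5)**2)) - 87) = -462*(1/(12 - (0 + 25)) - 87) = -462*(1/(12 - 1*25) - 87) = -462*(1/(12 - 25) - 87) = -462*(1/(-13) - 87) = -462*(-1/13 - 87) = -462*(-1132/13) = 522984/13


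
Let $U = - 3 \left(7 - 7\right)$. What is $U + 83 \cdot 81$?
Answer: $6723$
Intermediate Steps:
$U = 0$ ($U = \left(-3\right) 0 = 0$)
$U + 83 \cdot 81 = 0 + 83 \cdot 81 = 0 + 6723 = 6723$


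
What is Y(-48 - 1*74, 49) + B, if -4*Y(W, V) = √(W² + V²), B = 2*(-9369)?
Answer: -18738 - √17285/4 ≈ -18771.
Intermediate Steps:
B = -18738
Y(W, V) = -√(V² + W²)/4 (Y(W, V) = -√(W² + V²)/4 = -√(V² + W²)/4)
Y(-48 - 1*74, 49) + B = -√(49² + (-48 - 1*74)²)/4 - 18738 = -√(2401 + (-48 - 74)²)/4 - 18738 = -√(2401 + (-122)²)/4 - 18738 = -√(2401 + 14884)/4 - 18738 = -√17285/4 - 18738 = -18738 - √17285/4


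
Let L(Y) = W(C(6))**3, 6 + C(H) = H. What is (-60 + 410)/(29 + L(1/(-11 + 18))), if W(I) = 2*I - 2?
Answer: 50/3 ≈ 16.667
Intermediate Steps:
C(H) = -6 + H
W(I) = -2 + 2*I
L(Y) = -8 (L(Y) = (-2 + 2*(-6 + 6))**3 = (-2 + 2*0)**3 = (-2 + 0)**3 = (-2)**3 = -8)
(-60 + 410)/(29 + L(1/(-11 + 18))) = (-60 + 410)/(29 - 8) = 350/21 = 350*(1/21) = 50/3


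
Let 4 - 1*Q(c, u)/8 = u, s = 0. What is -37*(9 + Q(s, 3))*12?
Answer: -7548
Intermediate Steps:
Q(c, u) = 32 - 8*u
-37*(9 + Q(s, 3))*12 = -37*(9 + (32 - 8*3))*12 = -37*(9 + (32 - 24))*12 = -37*(9 + 8)*12 = -37*17*12 = -629*12 = -7548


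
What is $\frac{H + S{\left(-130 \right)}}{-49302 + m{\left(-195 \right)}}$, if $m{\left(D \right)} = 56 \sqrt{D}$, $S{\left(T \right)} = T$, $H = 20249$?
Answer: $- \frac{165317823}{405216454} - \frac{281666 i \sqrt{195}}{607824681} \approx -0.40797 - 0.006471 i$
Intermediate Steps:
$\frac{H + S{\left(-130 \right)}}{-49302 + m{\left(-195 \right)}} = \frac{20249 - 130}{-49302 + 56 \sqrt{-195}} = \frac{20119}{-49302 + 56 i \sqrt{195}}$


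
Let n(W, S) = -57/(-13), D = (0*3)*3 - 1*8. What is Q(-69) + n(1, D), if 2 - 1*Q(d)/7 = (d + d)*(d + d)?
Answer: -1732765/13 ≈ -1.3329e+5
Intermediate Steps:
Q(d) = 14 - 28*d**2 (Q(d) = 14 - 7*(d + d)*(d + d) = 14 - 7*2*d*2*d = 14 - 28*d**2)
D = -8 (D = 0*3 - 8 = 0 - 8 = -8)
n(W, S) = 57/13 (n(W, S) = -57*(-1/13) = 57/13)
Q(-69) + n(1, D) = (14 - 28*(-69)**2) + 57/13 = (14 - 28*4761) + 57/13 = (14 - 133308) + 57/13 = -133294 + 57/13 = -1732765/13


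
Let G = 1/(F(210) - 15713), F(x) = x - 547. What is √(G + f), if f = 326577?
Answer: √3365082065058/3210 ≈ 571.47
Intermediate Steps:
F(x) = -547 + x
G = -1/16050 (G = 1/((-547 + 210) - 15713) = 1/(-337 - 15713) = 1/(-16050) = -1/16050 ≈ -6.2305e-5)
√(G + f) = √(-1/16050 + 326577) = √(5241560849/16050) = √3365082065058/3210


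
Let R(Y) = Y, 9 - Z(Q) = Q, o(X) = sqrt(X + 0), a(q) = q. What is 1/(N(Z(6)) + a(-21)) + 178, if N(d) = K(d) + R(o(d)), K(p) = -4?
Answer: 110691/622 - sqrt(3)/622 ≈ 177.96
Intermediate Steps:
o(X) = sqrt(X)
Z(Q) = 9 - Q
N(d) = -4 + sqrt(d)
1/(N(Z(6)) + a(-21)) + 178 = 1/((-4 + sqrt(9 - 1*6)) - 21) + 178 = 1/((-4 + sqrt(9 - 6)) - 21) + 178 = 1/((-4 + sqrt(3)) - 21) + 178 = 1/(-25 + sqrt(3)) + 178 = 178 + 1/(-25 + sqrt(3))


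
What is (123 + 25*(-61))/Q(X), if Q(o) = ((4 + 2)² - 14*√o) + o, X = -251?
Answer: 301430/95421 - 19628*I*√251/95421 ≈ 3.1589 - 3.2589*I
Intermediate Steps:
Q(o) = 36 + o - 14*√o (Q(o) = (6² - 14*√o) + o = (36 - 14*√o) + o = 36 + o - 14*√o)
(123 + 25*(-61))/Q(X) = (123 + 25*(-61))/(36 - 251 - 14*I*√251) = (123 - 1525)/(36 - 251 - 14*I*√251) = -1402/(36 - 251 - 14*I*√251) = -1402/(-215 - 14*I*√251)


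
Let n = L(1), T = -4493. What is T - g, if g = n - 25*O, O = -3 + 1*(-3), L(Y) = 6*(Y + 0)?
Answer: -4649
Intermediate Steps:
L(Y) = 6*Y
n = 6 (n = 6*1 = 6)
O = -6 (O = -3 - 3 = -6)
g = 156 (g = 6 - 25*(-6) = 6 + 150 = 156)
T - g = -4493 - 1*156 = -4493 - 156 = -4649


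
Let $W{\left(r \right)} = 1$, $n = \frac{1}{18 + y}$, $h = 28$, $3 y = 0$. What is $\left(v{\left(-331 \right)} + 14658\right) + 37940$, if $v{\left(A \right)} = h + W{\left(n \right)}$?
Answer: $52627$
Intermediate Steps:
$y = 0$ ($y = \frac{1}{3} \cdot 0 = 0$)
$n = \frac{1}{18}$ ($n = \frac{1}{18 + 0} = \frac{1}{18} \approx 0.055556$)
$v{\left(A \right)} = 29$ ($v{\left(A \right)} = 28 + 1 = 29$)
$\left(v{\left(-331 \right)} + 14658\right) + 37940 = \left(29 + 14658\right) + 37940 = 14687 + 37940 = 52627$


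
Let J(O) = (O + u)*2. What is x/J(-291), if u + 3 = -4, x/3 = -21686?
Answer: 32529/298 ≈ 109.16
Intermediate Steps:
x = -65058 (x = 3*(-21686) = -65058)
u = -7 (u = -3 - 4 = -7)
J(O) = -14 + 2*O (J(O) = (O - 7)*2 = (-7 + O)*2 = -14 + 2*O)
x/J(-291) = -65058/(-14 + 2*(-291)) = -65058/(-14 - 582) = -65058/(-596) = -65058*(-1/596) = 32529/298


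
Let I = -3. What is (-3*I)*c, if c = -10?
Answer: -90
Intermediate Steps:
(-3*I)*c = -3*(-3)*(-10) = 9*(-10) = -90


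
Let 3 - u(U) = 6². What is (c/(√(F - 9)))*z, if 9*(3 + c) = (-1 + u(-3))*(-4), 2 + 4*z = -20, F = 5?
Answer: 1199*I/36 ≈ 33.306*I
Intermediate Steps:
z = -11/2 (z = -½ + (¼)*(-20) = -½ - 5 = -11/2 ≈ -5.5000)
u(U) = -33 (u(U) = 3 - 1*6² = 3 - 1*36 = 3 - 36 = -33)
c = 109/9 (c = -3 + ((-1 - 33)*(-4))/9 = -3 + (-34*(-4))/9 = -3 + (⅑)*136 = -3 + 136/9 = 109/9 ≈ 12.111)
(c/(√(F - 9)))*z = ((109/9)/√(5 - 9))*(-11/2) = ((109/9)/√(-4))*(-11/2) = ((109/9)/(2*I))*(-11/2) = (-I/2*(109/9))*(-11/2) = -109*I/18*(-11/2) = 1199*I/36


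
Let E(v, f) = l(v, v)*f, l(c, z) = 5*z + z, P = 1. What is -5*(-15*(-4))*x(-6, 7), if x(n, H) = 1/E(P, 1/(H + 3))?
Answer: -500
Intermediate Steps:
l(c, z) = 6*z
E(v, f) = 6*f*v (E(v, f) = (6*v)*f = 6*f*v)
x(n, H) = ½ + H/6 (x(n, H) = 1/(6*1/(H + 3)) = 1/(6*1/(3 + H)) = 1/(6/(3 + H)) = ½ + H/6)
-5*(-15*(-4))*x(-6, 7) = -5*(-15*(-4))*(½ + (⅙)*7) = -300*(½ + 7/6) = -300*5/3 = -5*100 = -500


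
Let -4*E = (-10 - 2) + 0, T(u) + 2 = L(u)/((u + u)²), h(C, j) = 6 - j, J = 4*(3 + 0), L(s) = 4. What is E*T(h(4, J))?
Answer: -71/12 ≈ -5.9167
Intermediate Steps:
J = 12 (J = 4*3 = 12)
T(u) = -2 + u⁻² (T(u) = -2 + 4/((u + u)²) = -2 + 4/((2*u)²) = -2 + 4/((4*u²)) = -2 + 4*(1/(4*u²)) = -2 + u⁻²)
E = 3 (E = -((-10 - 2) + 0)/4 = -(-12 + 0)/4 = -¼*(-12) = 3)
E*T(h(4, J)) = 3*(-2 + (6 - 1*12)⁻²) = 3*(-2 + (6 - 12)⁻²) = 3*(-2 + (-6)⁻²) = 3*(-2 + 1/36) = 3*(-71/36) = -71/12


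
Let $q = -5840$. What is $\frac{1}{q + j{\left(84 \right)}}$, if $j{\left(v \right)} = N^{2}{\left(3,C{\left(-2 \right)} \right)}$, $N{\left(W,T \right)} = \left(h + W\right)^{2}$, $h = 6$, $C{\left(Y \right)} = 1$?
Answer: $\frac{1}{721} \approx 0.001387$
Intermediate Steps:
$N{\left(W,T \right)} = \left(6 + W\right)^{2}$
$j{\left(v \right)} = 6561$ ($j{\left(v \right)} = \left(\left(6 + 3\right)^{2}\right)^{2} = \left(9^{2}\right)^{2} = 81^{2} = 6561$)
$\frac{1}{q + j{\left(84 \right)}} = \frac{1}{-5840 + 6561} = \frac{1}{721}$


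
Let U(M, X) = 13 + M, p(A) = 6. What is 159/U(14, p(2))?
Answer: 53/9 ≈ 5.8889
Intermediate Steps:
159/U(14, p(2)) = 159/(13 + 14) = 159/27 = 159*(1/27) = 53/9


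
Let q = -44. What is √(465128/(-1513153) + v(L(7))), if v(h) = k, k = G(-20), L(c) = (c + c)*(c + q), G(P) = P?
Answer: 2*I*√11624112464191/1513153 ≈ 4.5064*I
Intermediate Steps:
L(c) = 2*c*(-44 + c) (L(c) = (c + c)*(c - 44) = (2*c)*(-44 + c) = 2*c*(-44 + c))
k = -20
v(h) = -20
√(465128/(-1513153) + v(L(7))) = √(465128/(-1513153) - 20) = √(465128*(-1/1513153) - 20) = √(-465128/1513153 - 20) = √(-30728188/1513153) = 2*I*√11624112464191/1513153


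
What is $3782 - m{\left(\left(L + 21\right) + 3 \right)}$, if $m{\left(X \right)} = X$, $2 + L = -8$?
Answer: $3768$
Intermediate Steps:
$L = -10$ ($L = -2 - 8 = -10$)
$3782 - m{\left(\left(L + 21\right) + 3 \right)} = 3782 - \left(\left(-10 + 21\right) + 3\right) = 3782 - \left(11 + 3\right) = 3782 - 14 = 3768$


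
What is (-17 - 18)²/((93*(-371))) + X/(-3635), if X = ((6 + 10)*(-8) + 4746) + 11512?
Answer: -16028179/3583383 ≈ -4.4729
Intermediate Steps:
X = 16130 (X = (16*(-8) + 4746) + 11512 = (-128 + 4746) + 11512 = 4618 + 11512 = 16130)
(-17 - 18)²/((93*(-371))) + X/(-3635) = (-17 - 18)²/((93*(-371))) + 16130/(-3635) = (-35)²/(-34503) + 16130*(-1/3635) = 1225*(-1/34503) - 3226/727 = -175/4929 - 3226/727 = -16028179/3583383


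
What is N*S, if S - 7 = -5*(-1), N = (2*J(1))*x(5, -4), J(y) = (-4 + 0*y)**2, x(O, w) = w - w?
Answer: 0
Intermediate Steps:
x(O, w) = 0
J(y) = 16 (J(y) = (-4 + 0)**2 = (-4)**2 = 16)
N = 0 (N = (2*16)*0 = 32*0 = 0)
S = 12 (S = 7 - 5*(-1) = 7 + 5 = 12)
N*S = 0*12 = 0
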